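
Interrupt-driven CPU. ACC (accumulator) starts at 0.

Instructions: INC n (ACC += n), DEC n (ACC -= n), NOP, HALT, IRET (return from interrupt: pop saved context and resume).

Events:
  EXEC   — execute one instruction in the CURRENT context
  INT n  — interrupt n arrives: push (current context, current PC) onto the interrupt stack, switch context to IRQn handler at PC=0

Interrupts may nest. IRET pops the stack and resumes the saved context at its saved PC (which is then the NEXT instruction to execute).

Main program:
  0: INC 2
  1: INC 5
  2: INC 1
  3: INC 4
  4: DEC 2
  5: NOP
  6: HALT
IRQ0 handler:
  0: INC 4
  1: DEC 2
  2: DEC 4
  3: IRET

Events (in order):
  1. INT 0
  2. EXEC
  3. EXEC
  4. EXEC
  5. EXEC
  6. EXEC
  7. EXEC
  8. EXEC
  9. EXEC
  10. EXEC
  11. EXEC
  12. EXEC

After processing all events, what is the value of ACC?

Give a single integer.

Answer: 8

Derivation:
Event 1 (INT 0): INT 0 arrives: push (MAIN, PC=0), enter IRQ0 at PC=0 (depth now 1)
Event 2 (EXEC): [IRQ0] PC=0: INC 4 -> ACC=4
Event 3 (EXEC): [IRQ0] PC=1: DEC 2 -> ACC=2
Event 4 (EXEC): [IRQ0] PC=2: DEC 4 -> ACC=-2
Event 5 (EXEC): [IRQ0] PC=3: IRET -> resume MAIN at PC=0 (depth now 0)
Event 6 (EXEC): [MAIN] PC=0: INC 2 -> ACC=0
Event 7 (EXEC): [MAIN] PC=1: INC 5 -> ACC=5
Event 8 (EXEC): [MAIN] PC=2: INC 1 -> ACC=6
Event 9 (EXEC): [MAIN] PC=3: INC 4 -> ACC=10
Event 10 (EXEC): [MAIN] PC=4: DEC 2 -> ACC=8
Event 11 (EXEC): [MAIN] PC=5: NOP
Event 12 (EXEC): [MAIN] PC=6: HALT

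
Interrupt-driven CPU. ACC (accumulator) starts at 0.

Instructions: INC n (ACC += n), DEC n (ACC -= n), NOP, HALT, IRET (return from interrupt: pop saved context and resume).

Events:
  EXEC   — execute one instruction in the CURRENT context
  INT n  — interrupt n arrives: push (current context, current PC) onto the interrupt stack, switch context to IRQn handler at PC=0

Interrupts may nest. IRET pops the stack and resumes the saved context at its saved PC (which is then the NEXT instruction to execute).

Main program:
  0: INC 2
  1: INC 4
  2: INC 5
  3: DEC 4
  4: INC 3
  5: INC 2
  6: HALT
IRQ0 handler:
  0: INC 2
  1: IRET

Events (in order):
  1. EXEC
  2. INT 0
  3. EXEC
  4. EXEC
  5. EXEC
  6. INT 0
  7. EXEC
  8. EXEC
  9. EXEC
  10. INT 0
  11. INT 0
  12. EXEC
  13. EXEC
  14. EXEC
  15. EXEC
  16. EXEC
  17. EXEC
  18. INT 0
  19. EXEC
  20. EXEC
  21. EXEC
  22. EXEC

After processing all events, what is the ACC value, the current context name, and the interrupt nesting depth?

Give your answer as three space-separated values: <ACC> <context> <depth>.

Event 1 (EXEC): [MAIN] PC=0: INC 2 -> ACC=2
Event 2 (INT 0): INT 0 arrives: push (MAIN, PC=1), enter IRQ0 at PC=0 (depth now 1)
Event 3 (EXEC): [IRQ0] PC=0: INC 2 -> ACC=4
Event 4 (EXEC): [IRQ0] PC=1: IRET -> resume MAIN at PC=1 (depth now 0)
Event 5 (EXEC): [MAIN] PC=1: INC 4 -> ACC=8
Event 6 (INT 0): INT 0 arrives: push (MAIN, PC=2), enter IRQ0 at PC=0 (depth now 1)
Event 7 (EXEC): [IRQ0] PC=0: INC 2 -> ACC=10
Event 8 (EXEC): [IRQ0] PC=1: IRET -> resume MAIN at PC=2 (depth now 0)
Event 9 (EXEC): [MAIN] PC=2: INC 5 -> ACC=15
Event 10 (INT 0): INT 0 arrives: push (MAIN, PC=3), enter IRQ0 at PC=0 (depth now 1)
Event 11 (INT 0): INT 0 arrives: push (IRQ0, PC=0), enter IRQ0 at PC=0 (depth now 2)
Event 12 (EXEC): [IRQ0] PC=0: INC 2 -> ACC=17
Event 13 (EXEC): [IRQ0] PC=1: IRET -> resume IRQ0 at PC=0 (depth now 1)
Event 14 (EXEC): [IRQ0] PC=0: INC 2 -> ACC=19
Event 15 (EXEC): [IRQ0] PC=1: IRET -> resume MAIN at PC=3 (depth now 0)
Event 16 (EXEC): [MAIN] PC=3: DEC 4 -> ACC=15
Event 17 (EXEC): [MAIN] PC=4: INC 3 -> ACC=18
Event 18 (INT 0): INT 0 arrives: push (MAIN, PC=5), enter IRQ0 at PC=0 (depth now 1)
Event 19 (EXEC): [IRQ0] PC=0: INC 2 -> ACC=20
Event 20 (EXEC): [IRQ0] PC=1: IRET -> resume MAIN at PC=5 (depth now 0)
Event 21 (EXEC): [MAIN] PC=5: INC 2 -> ACC=22
Event 22 (EXEC): [MAIN] PC=6: HALT

Answer: 22 MAIN 0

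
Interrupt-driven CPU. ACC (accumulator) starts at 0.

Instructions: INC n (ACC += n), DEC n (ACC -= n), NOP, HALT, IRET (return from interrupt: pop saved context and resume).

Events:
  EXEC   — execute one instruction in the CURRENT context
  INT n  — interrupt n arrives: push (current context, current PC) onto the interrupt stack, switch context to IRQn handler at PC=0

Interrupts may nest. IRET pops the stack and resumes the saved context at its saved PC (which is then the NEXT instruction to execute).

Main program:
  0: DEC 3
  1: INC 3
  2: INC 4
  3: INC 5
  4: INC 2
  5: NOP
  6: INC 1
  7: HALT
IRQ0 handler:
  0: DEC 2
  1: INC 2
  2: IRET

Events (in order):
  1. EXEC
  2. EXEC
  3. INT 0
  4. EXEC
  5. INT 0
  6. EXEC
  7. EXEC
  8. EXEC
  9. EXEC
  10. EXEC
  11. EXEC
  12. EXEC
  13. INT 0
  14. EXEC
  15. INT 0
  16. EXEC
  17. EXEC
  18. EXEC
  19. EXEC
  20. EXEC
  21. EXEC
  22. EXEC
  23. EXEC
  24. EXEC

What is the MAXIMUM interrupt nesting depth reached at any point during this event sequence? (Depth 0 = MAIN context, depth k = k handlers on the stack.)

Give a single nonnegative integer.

Answer: 2

Derivation:
Event 1 (EXEC): [MAIN] PC=0: DEC 3 -> ACC=-3 [depth=0]
Event 2 (EXEC): [MAIN] PC=1: INC 3 -> ACC=0 [depth=0]
Event 3 (INT 0): INT 0 arrives: push (MAIN, PC=2), enter IRQ0 at PC=0 (depth now 1) [depth=1]
Event 4 (EXEC): [IRQ0] PC=0: DEC 2 -> ACC=-2 [depth=1]
Event 5 (INT 0): INT 0 arrives: push (IRQ0, PC=1), enter IRQ0 at PC=0 (depth now 2) [depth=2]
Event 6 (EXEC): [IRQ0] PC=0: DEC 2 -> ACC=-4 [depth=2]
Event 7 (EXEC): [IRQ0] PC=1: INC 2 -> ACC=-2 [depth=2]
Event 8 (EXEC): [IRQ0] PC=2: IRET -> resume IRQ0 at PC=1 (depth now 1) [depth=1]
Event 9 (EXEC): [IRQ0] PC=1: INC 2 -> ACC=0 [depth=1]
Event 10 (EXEC): [IRQ0] PC=2: IRET -> resume MAIN at PC=2 (depth now 0) [depth=0]
Event 11 (EXEC): [MAIN] PC=2: INC 4 -> ACC=4 [depth=0]
Event 12 (EXEC): [MAIN] PC=3: INC 5 -> ACC=9 [depth=0]
Event 13 (INT 0): INT 0 arrives: push (MAIN, PC=4), enter IRQ0 at PC=0 (depth now 1) [depth=1]
Event 14 (EXEC): [IRQ0] PC=0: DEC 2 -> ACC=7 [depth=1]
Event 15 (INT 0): INT 0 arrives: push (IRQ0, PC=1), enter IRQ0 at PC=0 (depth now 2) [depth=2]
Event 16 (EXEC): [IRQ0] PC=0: DEC 2 -> ACC=5 [depth=2]
Event 17 (EXEC): [IRQ0] PC=1: INC 2 -> ACC=7 [depth=2]
Event 18 (EXEC): [IRQ0] PC=2: IRET -> resume IRQ0 at PC=1 (depth now 1) [depth=1]
Event 19 (EXEC): [IRQ0] PC=1: INC 2 -> ACC=9 [depth=1]
Event 20 (EXEC): [IRQ0] PC=2: IRET -> resume MAIN at PC=4 (depth now 0) [depth=0]
Event 21 (EXEC): [MAIN] PC=4: INC 2 -> ACC=11 [depth=0]
Event 22 (EXEC): [MAIN] PC=5: NOP [depth=0]
Event 23 (EXEC): [MAIN] PC=6: INC 1 -> ACC=12 [depth=0]
Event 24 (EXEC): [MAIN] PC=7: HALT [depth=0]
Max depth observed: 2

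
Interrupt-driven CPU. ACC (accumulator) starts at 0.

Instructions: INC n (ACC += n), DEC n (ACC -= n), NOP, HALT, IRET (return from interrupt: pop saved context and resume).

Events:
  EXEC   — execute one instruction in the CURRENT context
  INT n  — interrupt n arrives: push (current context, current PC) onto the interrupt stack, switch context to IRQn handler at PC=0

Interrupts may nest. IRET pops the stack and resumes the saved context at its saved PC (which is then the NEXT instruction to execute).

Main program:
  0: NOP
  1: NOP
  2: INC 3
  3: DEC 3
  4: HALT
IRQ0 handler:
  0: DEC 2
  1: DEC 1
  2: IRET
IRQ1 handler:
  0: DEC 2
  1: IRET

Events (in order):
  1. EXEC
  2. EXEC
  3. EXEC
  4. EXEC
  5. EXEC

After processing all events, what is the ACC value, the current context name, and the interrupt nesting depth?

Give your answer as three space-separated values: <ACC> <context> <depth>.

Event 1 (EXEC): [MAIN] PC=0: NOP
Event 2 (EXEC): [MAIN] PC=1: NOP
Event 3 (EXEC): [MAIN] PC=2: INC 3 -> ACC=3
Event 4 (EXEC): [MAIN] PC=3: DEC 3 -> ACC=0
Event 5 (EXEC): [MAIN] PC=4: HALT

Answer: 0 MAIN 0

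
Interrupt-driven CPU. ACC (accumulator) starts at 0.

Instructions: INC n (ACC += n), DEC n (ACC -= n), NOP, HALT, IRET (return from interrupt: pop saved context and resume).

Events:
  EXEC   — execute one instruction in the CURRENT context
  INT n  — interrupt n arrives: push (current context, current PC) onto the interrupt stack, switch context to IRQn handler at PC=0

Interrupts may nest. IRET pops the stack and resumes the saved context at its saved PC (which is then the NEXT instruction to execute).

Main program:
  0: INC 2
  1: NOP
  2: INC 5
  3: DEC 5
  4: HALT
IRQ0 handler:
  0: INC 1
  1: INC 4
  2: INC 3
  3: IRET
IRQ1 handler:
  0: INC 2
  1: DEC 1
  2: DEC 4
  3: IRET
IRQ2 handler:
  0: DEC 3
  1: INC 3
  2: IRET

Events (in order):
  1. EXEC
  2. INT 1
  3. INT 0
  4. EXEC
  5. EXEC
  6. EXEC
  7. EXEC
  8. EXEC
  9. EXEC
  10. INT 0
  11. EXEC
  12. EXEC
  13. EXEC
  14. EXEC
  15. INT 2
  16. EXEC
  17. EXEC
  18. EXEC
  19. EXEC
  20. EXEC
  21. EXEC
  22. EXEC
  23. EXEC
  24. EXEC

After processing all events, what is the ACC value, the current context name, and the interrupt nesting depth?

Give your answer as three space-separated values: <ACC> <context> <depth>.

Event 1 (EXEC): [MAIN] PC=0: INC 2 -> ACC=2
Event 2 (INT 1): INT 1 arrives: push (MAIN, PC=1), enter IRQ1 at PC=0 (depth now 1)
Event 3 (INT 0): INT 0 arrives: push (IRQ1, PC=0), enter IRQ0 at PC=0 (depth now 2)
Event 4 (EXEC): [IRQ0] PC=0: INC 1 -> ACC=3
Event 5 (EXEC): [IRQ0] PC=1: INC 4 -> ACC=7
Event 6 (EXEC): [IRQ0] PC=2: INC 3 -> ACC=10
Event 7 (EXEC): [IRQ0] PC=3: IRET -> resume IRQ1 at PC=0 (depth now 1)
Event 8 (EXEC): [IRQ1] PC=0: INC 2 -> ACC=12
Event 9 (EXEC): [IRQ1] PC=1: DEC 1 -> ACC=11
Event 10 (INT 0): INT 0 arrives: push (IRQ1, PC=2), enter IRQ0 at PC=0 (depth now 2)
Event 11 (EXEC): [IRQ0] PC=0: INC 1 -> ACC=12
Event 12 (EXEC): [IRQ0] PC=1: INC 4 -> ACC=16
Event 13 (EXEC): [IRQ0] PC=2: INC 3 -> ACC=19
Event 14 (EXEC): [IRQ0] PC=3: IRET -> resume IRQ1 at PC=2 (depth now 1)
Event 15 (INT 2): INT 2 arrives: push (IRQ1, PC=2), enter IRQ2 at PC=0 (depth now 2)
Event 16 (EXEC): [IRQ2] PC=0: DEC 3 -> ACC=16
Event 17 (EXEC): [IRQ2] PC=1: INC 3 -> ACC=19
Event 18 (EXEC): [IRQ2] PC=2: IRET -> resume IRQ1 at PC=2 (depth now 1)
Event 19 (EXEC): [IRQ1] PC=2: DEC 4 -> ACC=15
Event 20 (EXEC): [IRQ1] PC=3: IRET -> resume MAIN at PC=1 (depth now 0)
Event 21 (EXEC): [MAIN] PC=1: NOP
Event 22 (EXEC): [MAIN] PC=2: INC 5 -> ACC=20
Event 23 (EXEC): [MAIN] PC=3: DEC 5 -> ACC=15
Event 24 (EXEC): [MAIN] PC=4: HALT

Answer: 15 MAIN 0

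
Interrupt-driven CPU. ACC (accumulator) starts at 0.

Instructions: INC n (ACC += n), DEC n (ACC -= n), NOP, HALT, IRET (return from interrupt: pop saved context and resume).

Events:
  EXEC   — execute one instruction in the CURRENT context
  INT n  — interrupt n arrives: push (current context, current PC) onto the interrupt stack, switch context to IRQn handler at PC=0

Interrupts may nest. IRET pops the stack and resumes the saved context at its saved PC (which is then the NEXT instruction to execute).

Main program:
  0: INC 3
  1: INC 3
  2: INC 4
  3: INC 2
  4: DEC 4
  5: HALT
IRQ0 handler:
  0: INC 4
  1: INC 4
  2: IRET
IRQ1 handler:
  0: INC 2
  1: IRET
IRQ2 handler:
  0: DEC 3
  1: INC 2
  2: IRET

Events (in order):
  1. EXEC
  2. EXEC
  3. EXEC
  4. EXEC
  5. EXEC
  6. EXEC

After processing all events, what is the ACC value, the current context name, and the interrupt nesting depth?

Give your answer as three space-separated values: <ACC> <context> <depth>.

Answer: 8 MAIN 0

Derivation:
Event 1 (EXEC): [MAIN] PC=0: INC 3 -> ACC=3
Event 2 (EXEC): [MAIN] PC=1: INC 3 -> ACC=6
Event 3 (EXEC): [MAIN] PC=2: INC 4 -> ACC=10
Event 4 (EXEC): [MAIN] PC=3: INC 2 -> ACC=12
Event 5 (EXEC): [MAIN] PC=4: DEC 4 -> ACC=8
Event 6 (EXEC): [MAIN] PC=5: HALT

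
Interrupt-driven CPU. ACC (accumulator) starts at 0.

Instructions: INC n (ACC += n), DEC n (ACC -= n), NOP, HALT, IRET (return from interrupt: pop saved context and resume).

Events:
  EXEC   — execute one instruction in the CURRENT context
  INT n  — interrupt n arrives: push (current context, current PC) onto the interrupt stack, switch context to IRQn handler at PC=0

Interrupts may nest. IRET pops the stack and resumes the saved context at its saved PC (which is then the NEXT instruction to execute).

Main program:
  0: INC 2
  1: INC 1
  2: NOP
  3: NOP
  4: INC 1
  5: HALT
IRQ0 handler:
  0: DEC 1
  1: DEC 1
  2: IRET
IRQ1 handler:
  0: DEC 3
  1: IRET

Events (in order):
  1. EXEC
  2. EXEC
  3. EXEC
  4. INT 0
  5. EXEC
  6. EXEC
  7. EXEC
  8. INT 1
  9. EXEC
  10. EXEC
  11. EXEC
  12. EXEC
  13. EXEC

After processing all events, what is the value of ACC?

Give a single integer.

Answer: -1

Derivation:
Event 1 (EXEC): [MAIN] PC=0: INC 2 -> ACC=2
Event 2 (EXEC): [MAIN] PC=1: INC 1 -> ACC=3
Event 3 (EXEC): [MAIN] PC=2: NOP
Event 4 (INT 0): INT 0 arrives: push (MAIN, PC=3), enter IRQ0 at PC=0 (depth now 1)
Event 5 (EXEC): [IRQ0] PC=0: DEC 1 -> ACC=2
Event 6 (EXEC): [IRQ0] PC=1: DEC 1 -> ACC=1
Event 7 (EXEC): [IRQ0] PC=2: IRET -> resume MAIN at PC=3 (depth now 0)
Event 8 (INT 1): INT 1 arrives: push (MAIN, PC=3), enter IRQ1 at PC=0 (depth now 1)
Event 9 (EXEC): [IRQ1] PC=0: DEC 3 -> ACC=-2
Event 10 (EXEC): [IRQ1] PC=1: IRET -> resume MAIN at PC=3 (depth now 0)
Event 11 (EXEC): [MAIN] PC=3: NOP
Event 12 (EXEC): [MAIN] PC=4: INC 1 -> ACC=-1
Event 13 (EXEC): [MAIN] PC=5: HALT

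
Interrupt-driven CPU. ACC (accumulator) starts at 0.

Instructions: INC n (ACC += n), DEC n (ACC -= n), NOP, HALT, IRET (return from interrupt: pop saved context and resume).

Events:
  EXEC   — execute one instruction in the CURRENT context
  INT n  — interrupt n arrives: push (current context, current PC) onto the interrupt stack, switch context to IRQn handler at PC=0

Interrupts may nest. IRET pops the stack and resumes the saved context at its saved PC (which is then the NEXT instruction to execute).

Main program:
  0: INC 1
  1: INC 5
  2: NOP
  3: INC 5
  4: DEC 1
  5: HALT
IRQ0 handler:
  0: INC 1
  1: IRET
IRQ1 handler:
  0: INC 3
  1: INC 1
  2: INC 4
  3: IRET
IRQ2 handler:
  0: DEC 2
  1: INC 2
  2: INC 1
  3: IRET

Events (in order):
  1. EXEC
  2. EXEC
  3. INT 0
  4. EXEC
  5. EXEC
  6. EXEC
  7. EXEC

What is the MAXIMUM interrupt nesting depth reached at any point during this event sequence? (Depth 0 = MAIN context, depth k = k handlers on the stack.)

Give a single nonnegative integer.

Answer: 1

Derivation:
Event 1 (EXEC): [MAIN] PC=0: INC 1 -> ACC=1 [depth=0]
Event 2 (EXEC): [MAIN] PC=1: INC 5 -> ACC=6 [depth=0]
Event 3 (INT 0): INT 0 arrives: push (MAIN, PC=2), enter IRQ0 at PC=0 (depth now 1) [depth=1]
Event 4 (EXEC): [IRQ0] PC=0: INC 1 -> ACC=7 [depth=1]
Event 5 (EXEC): [IRQ0] PC=1: IRET -> resume MAIN at PC=2 (depth now 0) [depth=0]
Event 6 (EXEC): [MAIN] PC=2: NOP [depth=0]
Event 7 (EXEC): [MAIN] PC=3: INC 5 -> ACC=12 [depth=0]
Max depth observed: 1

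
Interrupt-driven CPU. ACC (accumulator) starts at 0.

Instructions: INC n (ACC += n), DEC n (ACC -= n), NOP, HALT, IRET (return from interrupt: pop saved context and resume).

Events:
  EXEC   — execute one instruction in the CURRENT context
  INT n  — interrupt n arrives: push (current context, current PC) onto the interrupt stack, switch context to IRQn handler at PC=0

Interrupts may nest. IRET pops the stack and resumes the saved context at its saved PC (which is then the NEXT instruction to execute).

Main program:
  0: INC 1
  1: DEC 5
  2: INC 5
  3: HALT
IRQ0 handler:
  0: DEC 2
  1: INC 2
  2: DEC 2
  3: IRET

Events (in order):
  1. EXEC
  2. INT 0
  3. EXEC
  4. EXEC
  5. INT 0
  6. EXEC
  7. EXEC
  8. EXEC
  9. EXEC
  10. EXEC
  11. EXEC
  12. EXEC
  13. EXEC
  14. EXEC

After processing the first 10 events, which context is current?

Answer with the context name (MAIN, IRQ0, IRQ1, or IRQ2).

Answer: IRQ0

Derivation:
Event 1 (EXEC): [MAIN] PC=0: INC 1 -> ACC=1
Event 2 (INT 0): INT 0 arrives: push (MAIN, PC=1), enter IRQ0 at PC=0 (depth now 1)
Event 3 (EXEC): [IRQ0] PC=0: DEC 2 -> ACC=-1
Event 4 (EXEC): [IRQ0] PC=1: INC 2 -> ACC=1
Event 5 (INT 0): INT 0 arrives: push (IRQ0, PC=2), enter IRQ0 at PC=0 (depth now 2)
Event 6 (EXEC): [IRQ0] PC=0: DEC 2 -> ACC=-1
Event 7 (EXEC): [IRQ0] PC=1: INC 2 -> ACC=1
Event 8 (EXEC): [IRQ0] PC=2: DEC 2 -> ACC=-1
Event 9 (EXEC): [IRQ0] PC=3: IRET -> resume IRQ0 at PC=2 (depth now 1)
Event 10 (EXEC): [IRQ0] PC=2: DEC 2 -> ACC=-3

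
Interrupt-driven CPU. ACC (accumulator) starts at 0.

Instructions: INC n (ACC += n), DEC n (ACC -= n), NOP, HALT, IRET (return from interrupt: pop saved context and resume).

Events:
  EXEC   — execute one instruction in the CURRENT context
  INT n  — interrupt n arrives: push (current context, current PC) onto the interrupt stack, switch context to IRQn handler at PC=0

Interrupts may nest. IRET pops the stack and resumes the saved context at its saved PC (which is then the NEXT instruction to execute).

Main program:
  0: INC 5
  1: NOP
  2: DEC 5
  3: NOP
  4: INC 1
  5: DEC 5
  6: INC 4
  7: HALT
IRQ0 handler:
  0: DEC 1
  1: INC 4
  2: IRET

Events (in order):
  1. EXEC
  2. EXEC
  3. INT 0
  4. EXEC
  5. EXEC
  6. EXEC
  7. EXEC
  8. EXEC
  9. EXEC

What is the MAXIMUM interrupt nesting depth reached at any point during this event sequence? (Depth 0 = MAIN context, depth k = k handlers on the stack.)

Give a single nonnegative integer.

Answer: 1

Derivation:
Event 1 (EXEC): [MAIN] PC=0: INC 5 -> ACC=5 [depth=0]
Event 2 (EXEC): [MAIN] PC=1: NOP [depth=0]
Event 3 (INT 0): INT 0 arrives: push (MAIN, PC=2), enter IRQ0 at PC=0 (depth now 1) [depth=1]
Event 4 (EXEC): [IRQ0] PC=0: DEC 1 -> ACC=4 [depth=1]
Event 5 (EXEC): [IRQ0] PC=1: INC 4 -> ACC=8 [depth=1]
Event 6 (EXEC): [IRQ0] PC=2: IRET -> resume MAIN at PC=2 (depth now 0) [depth=0]
Event 7 (EXEC): [MAIN] PC=2: DEC 5 -> ACC=3 [depth=0]
Event 8 (EXEC): [MAIN] PC=3: NOP [depth=0]
Event 9 (EXEC): [MAIN] PC=4: INC 1 -> ACC=4 [depth=0]
Max depth observed: 1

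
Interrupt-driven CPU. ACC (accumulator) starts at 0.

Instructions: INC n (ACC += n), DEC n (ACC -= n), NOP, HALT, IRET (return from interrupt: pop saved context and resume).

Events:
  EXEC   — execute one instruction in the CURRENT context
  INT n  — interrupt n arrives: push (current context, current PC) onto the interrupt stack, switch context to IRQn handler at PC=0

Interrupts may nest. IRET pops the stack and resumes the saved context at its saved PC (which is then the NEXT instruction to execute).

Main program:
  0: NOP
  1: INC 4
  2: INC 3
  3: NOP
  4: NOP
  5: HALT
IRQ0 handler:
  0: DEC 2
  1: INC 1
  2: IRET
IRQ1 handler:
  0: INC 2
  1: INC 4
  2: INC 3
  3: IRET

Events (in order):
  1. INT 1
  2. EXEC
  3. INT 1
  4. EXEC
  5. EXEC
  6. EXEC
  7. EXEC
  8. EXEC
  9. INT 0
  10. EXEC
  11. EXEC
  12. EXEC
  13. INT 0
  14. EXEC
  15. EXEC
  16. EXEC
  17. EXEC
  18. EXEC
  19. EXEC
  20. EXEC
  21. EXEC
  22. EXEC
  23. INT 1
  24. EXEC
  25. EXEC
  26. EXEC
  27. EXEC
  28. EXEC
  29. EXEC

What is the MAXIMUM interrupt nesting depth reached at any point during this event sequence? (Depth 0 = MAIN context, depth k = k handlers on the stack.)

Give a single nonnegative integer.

Event 1 (INT 1): INT 1 arrives: push (MAIN, PC=0), enter IRQ1 at PC=0 (depth now 1) [depth=1]
Event 2 (EXEC): [IRQ1] PC=0: INC 2 -> ACC=2 [depth=1]
Event 3 (INT 1): INT 1 arrives: push (IRQ1, PC=1), enter IRQ1 at PC=0 (depth now 2) [depth=2]
Event 4 (EXEC): [IRQ1] PC=0: INC 2 -> ACC=4 [depth=2]
Event 5 (EXEC): [IRQ1] PC=1: INC 4 -> ACC=8 [depth=2]
Event 6 (EXEC): [IRQ1] PC=2: INC 3 -> ACC=11 [depth=2]
Event 7 (EXEC): [IRQ1] PC=3: IRET -> resume IRQ1 at PC=1 (depth now 1) [depth=1]
Event 8 (EXEC): [IRQ1] PC=1: INC 4 -> ACC=15 [depth=1]
Event 9 (INT 0): INT 0 arrives: push (IRQ1, PC=2), enter IRQ0 at PC=0 (depth now 2) [depth=2]
Event 10 (EXEC): [IRQ0] PC=0: DEC 2 -> ACC=13 [depth=2]
Event 11 (EXEC): [IRQ0] PC=1: INC 1 -> ACC=14 [depth=2]
Event 12 (EXEC): [IRQ0] PC=2: IRET -> resume IRQ1 at PC=2 (depth now 1) [depth=1]
Event 13 (INT 0): INT 0 arrives: push (IRQ1, PC=2), enter IRQ0 at PC=0 (depth now 2) [depth=2]
Event 14 (EXEC): [IRQ0] PC=0: DEC 2 -> ACC=12 [depth=2]
Event 15 (EXEC): [IRQ0] PC=1: INC 1 -> ACC=13 [depth=2]
Event 16 (EXEC): [IRQ0] PC=2: IRET -> resume IRQ1 at PC=2 (depth now 1) [depth=1]
Event 17 (EXEC): [IRQ1] PC=2: INC 3 -> ACC=16 [depth=1]
Event 18 (EXEC): [IRQ1] PC=3: IRET -> resume MAIN at PC=0 (depth now 0) [depth=0]
Event 19 (EXEC): [MAIN] PC=0: NOP [depth=0]
Event 20 (EXEC): [MAIN] PC=1: INC 4 -> ACC=20 [depth=0]
Event 21 (EXEC): [MAIN] PC=2: INC 3 -> ACC=23 [depth=0]
Event 22 (EXEC): [MAIN] PC=3: NOP [depth=0]
Event 23 (INT 1): INT 1 arrives: push (MAIN, PC=4), enter IRQ1 at PC=0 (depth now 1) [depth=1]
Event 24 (EXEC): [IRQ1] PC=0: INC 2 -> ACC=25 [depth=1]
Event 25 (EXEC): [IRQ1] PC=1: INC 4 -> ACC=29 [depth=1]
Event 26 (EXEC): [IRQ1] PC=2: INC 3 -> ACC=32 [depth=1]
Event 27 (EXEC): [IRQ1] PC=3: IRET -> resume MAIN at PC=4 (depth now 0) [depth=0]
Event 28 (EXEC): [MAIN] PC=4: NOP [depth=0]
Event 29 (EXEC): [MAIN] PC=5: HALT [depth=0]
Max depth observed: 2

Answer: 2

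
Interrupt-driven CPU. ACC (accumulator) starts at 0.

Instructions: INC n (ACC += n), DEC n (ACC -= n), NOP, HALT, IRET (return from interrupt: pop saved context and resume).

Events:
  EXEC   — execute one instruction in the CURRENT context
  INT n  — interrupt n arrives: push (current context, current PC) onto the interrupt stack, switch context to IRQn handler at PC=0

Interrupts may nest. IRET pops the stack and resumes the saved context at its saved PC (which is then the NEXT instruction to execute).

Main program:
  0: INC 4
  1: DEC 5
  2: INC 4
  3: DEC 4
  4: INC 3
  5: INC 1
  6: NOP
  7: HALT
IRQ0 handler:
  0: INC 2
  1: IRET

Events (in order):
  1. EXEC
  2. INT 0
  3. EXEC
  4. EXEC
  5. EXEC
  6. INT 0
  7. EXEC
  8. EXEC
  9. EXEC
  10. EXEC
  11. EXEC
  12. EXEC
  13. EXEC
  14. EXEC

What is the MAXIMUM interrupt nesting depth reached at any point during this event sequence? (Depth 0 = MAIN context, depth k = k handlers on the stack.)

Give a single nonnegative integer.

Event 1 (EXEC): [MAIN] PC=0: INC 4 -> ACC=4 [depth=0]
Event 2 (INT 0): INT 0 arrives: push (MAIN, PC=1), enter IRQ0 at PC=0 (depth now 1) [depth=1]
Event 3 (EXEC): [IRQ0] PC=0: INC 2 -> ACC=6 [depth=1]
Event 4 (EXEC): [IRQ0] PC=1: IRET -> resume MAIN at PC=1 (depth now 0) [depth=0]
Event 5 (EXEC): [MAIN] PC=1: DEC 5 -> ACC=1 [depth=0]
Event 6 (INT 0): INT 0 arrives: push (MAIN, PC=2), enter IRQ0 at PC=0 (depth now 1) [depth=1]
Event 7 (EXEC): [IRQ0] PC=0: INC 2 -> ACC=3 [depth=1]
Event 8 (EXEC): [IRQ0] PC=1: IRET -> resume MAIN at PC=2 (depth now 0) [depth=0]
Event 9 (EXEC): [MAIN] PC=2: INC 4 -> ACC=7 [depth=0]
Event 10 (EXEC): [MAIN] PC=3: DEC 4 -> ACC=3 [depth=0]
Event 11 (EXEC): [MAIN] PC=4: INC 3 -> ACC=6 [depth=0]
Event 12 (EXEC): [MAIN] PC=5: INC 1 -> ACC=7 [depth=0]
Event 13 (EXEC): [MAIN] PC=6: NOP [depth=0]
Event 14 (EXEC): [MAIN] PC=7: HALT [depth=0]
Max depth observed: 1

Answer: 1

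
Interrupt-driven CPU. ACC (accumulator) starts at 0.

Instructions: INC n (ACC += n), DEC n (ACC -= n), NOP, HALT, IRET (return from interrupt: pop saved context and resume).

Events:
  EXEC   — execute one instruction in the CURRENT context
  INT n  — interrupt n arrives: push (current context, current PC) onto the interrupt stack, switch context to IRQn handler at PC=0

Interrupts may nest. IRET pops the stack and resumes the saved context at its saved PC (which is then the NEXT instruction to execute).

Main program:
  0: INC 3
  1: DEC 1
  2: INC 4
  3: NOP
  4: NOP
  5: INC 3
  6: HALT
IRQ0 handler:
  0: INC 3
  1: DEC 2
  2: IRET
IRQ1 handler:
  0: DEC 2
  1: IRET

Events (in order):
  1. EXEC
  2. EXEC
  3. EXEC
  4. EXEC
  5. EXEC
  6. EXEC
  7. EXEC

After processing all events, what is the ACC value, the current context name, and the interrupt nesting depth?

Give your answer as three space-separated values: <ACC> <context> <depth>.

Event 1 (EXEC): [MAIN] PC=0: INC 3 -> ACC=3
Event 2 (EXEC): [MAIN] PC=1: DEC 1 -> ACC=2
Event 3 (EXEC): [MAIN] PC=2: INC 4 -> ACC=6
Event 4 (EXEC): [MAIN] PC=3: NOP
Event 5 (EXEC): [MAIN] PC=4: NOP
Event 6 (EXEC): [MAIN] PC=5: INC 3 -> ACC=9
Event 7 (EXEC): [MAIN] PC=6: HALT

Answer: 9 MAIN 0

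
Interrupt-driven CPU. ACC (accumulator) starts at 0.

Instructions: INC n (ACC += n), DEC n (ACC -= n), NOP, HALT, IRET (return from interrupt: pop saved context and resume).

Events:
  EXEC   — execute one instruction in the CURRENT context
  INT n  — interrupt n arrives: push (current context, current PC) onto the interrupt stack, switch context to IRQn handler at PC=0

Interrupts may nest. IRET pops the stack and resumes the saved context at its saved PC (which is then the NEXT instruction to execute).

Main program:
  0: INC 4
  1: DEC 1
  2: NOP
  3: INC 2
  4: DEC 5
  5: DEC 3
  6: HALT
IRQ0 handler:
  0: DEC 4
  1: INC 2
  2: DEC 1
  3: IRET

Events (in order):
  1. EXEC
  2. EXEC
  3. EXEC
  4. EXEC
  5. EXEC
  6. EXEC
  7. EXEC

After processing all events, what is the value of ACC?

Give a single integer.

Event 1 (EXEC): [MAIN] PC=0: INC 4 -> ACC=4
Event 2 (EXEC): [MAIN] PC=1: DEC 1 -> ACC=3
Event 3 (EXEC): [MAIN] PC=2: NOP
Event 4 (EXEC): [MAIN] PC=3: INC 2 -> ACC=5
Event 5 (EXEC): [MAIN] PC=4: DEC 5 -> ACC=0
Event 6 (EXEC): [MAIN] PC=5: DEC 3 -> ACC=-3
Event 7 (EXEC): [MAIN] PC=6: HALT

Answer: -3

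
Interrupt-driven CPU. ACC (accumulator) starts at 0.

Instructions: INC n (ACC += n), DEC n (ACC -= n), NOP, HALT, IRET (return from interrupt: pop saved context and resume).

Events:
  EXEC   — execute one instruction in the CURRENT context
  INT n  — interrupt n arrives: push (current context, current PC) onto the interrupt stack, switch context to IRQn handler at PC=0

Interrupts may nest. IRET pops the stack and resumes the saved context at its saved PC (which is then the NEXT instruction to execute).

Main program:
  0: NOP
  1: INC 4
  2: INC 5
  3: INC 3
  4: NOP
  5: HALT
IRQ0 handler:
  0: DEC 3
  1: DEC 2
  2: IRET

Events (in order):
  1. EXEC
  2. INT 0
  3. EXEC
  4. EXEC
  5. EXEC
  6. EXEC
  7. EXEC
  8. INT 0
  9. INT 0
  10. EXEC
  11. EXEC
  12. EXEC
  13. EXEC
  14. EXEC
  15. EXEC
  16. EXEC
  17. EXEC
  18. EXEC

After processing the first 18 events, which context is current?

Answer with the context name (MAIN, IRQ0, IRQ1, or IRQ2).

Answer: MAIN

Derivation:
Event 1 (EXEC): [MAIN] PC=0: NOP
Event 2 (INT 0): INT 0 arrives: push (MAIN, PC=1), enter IRQ0 at PC=0 (depth now 1)
Event 3 (EXEC): [IRQ0] PC=0: DEC 3 -> ACC=-3
Event 4 (EXEC): [IRQ0] PC=1: DEC 2 -> ACC=-5
Event 5 (EXEC): [IRQ0] PC=2: IRET -> resume MAIN at PC=1 (depth now 0)
Event 6 (EXEC): [MAIN] PC=1: INC 4 -> ACC=-1
Event 7 (EXEC): [MAIN] PC=2: INC 5 -> ACC=4
Event 8 (INT 0): INT 0 arrives: push (MAIN, PC=3), enter IRQ0 at PC=0 (depth now 1)
Event 9 (INT 0): INT 0 arrives: push (IRQ0, PC=0), enter IRQ0 at PC=0 (depth now 2)
Event 10 (EXEC): [IRQ0] PC=0: DEC 3 -> ACC=1
Event 11 (EXEC): [IRQ0] PC=1: DEC 2 -> ACC=-1
Event 12 (EXEC): [IRQ0] PC=2: IRET -> resume IRQ0 at PC=0 (depth now 1)
Event 13 (EXEC): [IRQ0] PC=0: DEC 3 -> ACC=-4
Event 14 (EXEC): [IRQ0] PC=1: DEC 2 -> ACC=-6
Event 15 (EXEC): [IRQ0] PC=2: IRET -> resume MAIN at PC=3 (depth now 0)
Event 16 (EXEC): [MAIN] PC=3: INC 3 -> ACC=-3
Event 17 (EXEC): [MAIN] PC=4: NOP
Event 18 (EXEC): [MAIN] PC=5: HALT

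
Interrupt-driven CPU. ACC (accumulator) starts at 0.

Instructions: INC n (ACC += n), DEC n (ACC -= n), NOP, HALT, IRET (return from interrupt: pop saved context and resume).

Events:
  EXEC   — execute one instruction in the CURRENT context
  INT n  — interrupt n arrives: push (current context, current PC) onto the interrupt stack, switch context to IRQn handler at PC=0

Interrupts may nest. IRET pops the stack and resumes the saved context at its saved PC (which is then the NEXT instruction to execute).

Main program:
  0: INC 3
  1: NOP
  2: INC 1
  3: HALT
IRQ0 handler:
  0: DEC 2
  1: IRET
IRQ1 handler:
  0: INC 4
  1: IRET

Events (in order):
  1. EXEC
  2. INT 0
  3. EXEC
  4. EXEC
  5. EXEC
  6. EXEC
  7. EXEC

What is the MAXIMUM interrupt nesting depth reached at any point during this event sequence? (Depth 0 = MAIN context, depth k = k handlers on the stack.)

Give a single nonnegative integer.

Answer: 1

Derivation:
Event 1 (EXEC): [MAIN] PC=0: INC 3 -> ACC=3 [depth=0]
Event 2 (INT 0): INT 0 arrives: push (MAIN, PC=1), enter IRQ0 at PC=0 (depth now 1) [depth=1]
Event 3 (EXEC): [IRQ0] PC=0: DEC 2 -> ACC=1 [depth=1]
Event 4 (EXEC): [IRQ0] PC=1: IRET -> resume MAIN at PC=1 (depth now 0) [depth=0]
Event 5 (EXEC): [MAIN] PC=1: NOP [depth=0]
Event 6 (EXEC): [MAIN] PC=2: INC 1 -> ACC=2 [depth=0]
Event 7 (EXEC): [MAIN] PC=3: HALT [depth=0]
Max depth observed: 1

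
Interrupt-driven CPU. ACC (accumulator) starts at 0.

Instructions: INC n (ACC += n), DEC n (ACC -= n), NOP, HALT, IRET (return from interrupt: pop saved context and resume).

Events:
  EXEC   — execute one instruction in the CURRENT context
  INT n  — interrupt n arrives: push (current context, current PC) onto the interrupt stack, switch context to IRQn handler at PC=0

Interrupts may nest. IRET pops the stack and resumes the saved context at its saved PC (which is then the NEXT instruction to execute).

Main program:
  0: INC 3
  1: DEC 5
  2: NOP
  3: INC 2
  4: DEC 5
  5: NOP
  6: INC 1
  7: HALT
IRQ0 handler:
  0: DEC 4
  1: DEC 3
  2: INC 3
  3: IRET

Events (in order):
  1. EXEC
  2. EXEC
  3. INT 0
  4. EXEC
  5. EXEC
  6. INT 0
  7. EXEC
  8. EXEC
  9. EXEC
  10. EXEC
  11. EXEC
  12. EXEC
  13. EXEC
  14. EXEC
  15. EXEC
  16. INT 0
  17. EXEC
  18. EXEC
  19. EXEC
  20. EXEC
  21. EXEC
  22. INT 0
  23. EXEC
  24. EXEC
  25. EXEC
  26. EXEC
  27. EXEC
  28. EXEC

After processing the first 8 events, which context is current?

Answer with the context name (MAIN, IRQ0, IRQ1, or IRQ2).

Answer: IRQ0

Derivation:
Event 1 (EXEC): [MAIN] PC=0: INC 3 -> ACC=3
Event 2 (EXEC): [MAIN] PC=1: DEC 5 -> ACC=-2
Event 3 (INT 0): INT 0 arrives: push (MAIN, PC=2), enter IRQ0 at PC=0 (depth now 1)
Event 4 (EXEC): [IRQ0] PC=0: DEC 4 -> ACC=-6
Event 5 (EXEC): [IRQ0] PC=1: DEC 3 -> ACC=-9
Event 6 (INT 0): INT 0 arrives: push (IRQ0, PC=2), enter IRQ0 at PC=0 (depth now 2)
Event 7 (EXEC): [IRQ0] PC=0: DEC 4 -> ACC=-13
Event 8 (EXEC): [IRQ0] PC=1: DEC 3 -> ACC=-16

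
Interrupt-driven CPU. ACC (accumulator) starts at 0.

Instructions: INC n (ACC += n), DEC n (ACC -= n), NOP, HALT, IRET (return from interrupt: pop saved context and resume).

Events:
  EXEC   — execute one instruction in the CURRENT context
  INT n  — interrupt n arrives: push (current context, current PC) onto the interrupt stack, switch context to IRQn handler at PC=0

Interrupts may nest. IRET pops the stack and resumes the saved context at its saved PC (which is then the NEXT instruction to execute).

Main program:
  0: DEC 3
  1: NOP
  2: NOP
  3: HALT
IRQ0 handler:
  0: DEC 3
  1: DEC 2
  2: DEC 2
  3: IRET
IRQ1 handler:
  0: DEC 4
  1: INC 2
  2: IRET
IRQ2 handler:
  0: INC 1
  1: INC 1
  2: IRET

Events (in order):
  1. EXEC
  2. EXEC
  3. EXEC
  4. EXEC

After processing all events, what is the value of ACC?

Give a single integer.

Event 1 (EXEC): [MAIN] PC=0: DEC 3 -> ACC=-3
Event 2 (EXEC): [MAIN] PC=1: NOP
Event 3 (EXEC): [MAIN] PC=2: NOP
Event 4 (EXEC): [MAIN] PC=3: HALT

Answer: -3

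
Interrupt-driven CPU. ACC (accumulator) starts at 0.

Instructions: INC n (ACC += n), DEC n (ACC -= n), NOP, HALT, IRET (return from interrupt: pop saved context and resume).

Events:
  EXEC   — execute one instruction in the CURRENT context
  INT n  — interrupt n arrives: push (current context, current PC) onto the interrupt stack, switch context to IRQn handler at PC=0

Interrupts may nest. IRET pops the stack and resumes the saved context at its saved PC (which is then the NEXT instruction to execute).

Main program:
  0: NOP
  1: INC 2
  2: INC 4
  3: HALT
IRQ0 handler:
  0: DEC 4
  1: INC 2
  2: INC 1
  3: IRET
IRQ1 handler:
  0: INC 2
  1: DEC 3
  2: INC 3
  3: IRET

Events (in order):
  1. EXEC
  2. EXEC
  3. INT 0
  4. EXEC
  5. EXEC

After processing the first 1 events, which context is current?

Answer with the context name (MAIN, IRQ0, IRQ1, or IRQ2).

Answer: MAIN

Derivation:
Event 1 (EXEC): [MAIN] PC=0: NOP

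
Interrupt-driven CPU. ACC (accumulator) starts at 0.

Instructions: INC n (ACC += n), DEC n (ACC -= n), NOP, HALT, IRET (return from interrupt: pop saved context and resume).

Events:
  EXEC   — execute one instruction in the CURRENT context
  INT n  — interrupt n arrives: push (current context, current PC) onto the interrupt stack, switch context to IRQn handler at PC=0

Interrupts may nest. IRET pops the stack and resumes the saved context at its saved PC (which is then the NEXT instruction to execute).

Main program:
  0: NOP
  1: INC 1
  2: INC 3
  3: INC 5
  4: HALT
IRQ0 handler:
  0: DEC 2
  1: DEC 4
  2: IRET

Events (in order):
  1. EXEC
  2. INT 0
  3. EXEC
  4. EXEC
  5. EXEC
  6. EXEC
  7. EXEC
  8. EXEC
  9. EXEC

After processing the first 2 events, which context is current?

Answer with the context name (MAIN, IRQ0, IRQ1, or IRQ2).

Answer: IRQ0

Derivation:
Event 1 (EXEC): [MAIN] PC=0: NOP
Event 2 (INT 0): INT 0 arrives: push (MAIN, PC=1), enter IRQ0 at PC=0 (depth now 1)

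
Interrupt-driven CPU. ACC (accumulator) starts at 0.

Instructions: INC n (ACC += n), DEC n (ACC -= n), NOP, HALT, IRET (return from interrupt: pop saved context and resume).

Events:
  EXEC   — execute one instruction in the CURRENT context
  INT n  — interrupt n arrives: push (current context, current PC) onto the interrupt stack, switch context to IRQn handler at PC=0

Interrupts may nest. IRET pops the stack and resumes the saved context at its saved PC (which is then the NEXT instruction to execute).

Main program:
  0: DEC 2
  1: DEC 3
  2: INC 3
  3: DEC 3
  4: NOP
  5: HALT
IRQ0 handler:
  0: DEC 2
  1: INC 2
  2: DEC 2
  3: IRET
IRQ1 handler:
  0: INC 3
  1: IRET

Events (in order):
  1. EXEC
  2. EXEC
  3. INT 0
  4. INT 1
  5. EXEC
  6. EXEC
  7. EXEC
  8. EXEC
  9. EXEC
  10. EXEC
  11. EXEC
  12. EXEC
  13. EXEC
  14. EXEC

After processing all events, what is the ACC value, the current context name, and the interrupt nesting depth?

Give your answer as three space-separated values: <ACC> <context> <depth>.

Event 1 (EXEC): [MAIN] PC=0: DEC 2 -> ACC=-2
Event 2 (EXEC): [MAIN] PC=1: DEC 3 -> ACC=-5
Event 3 (INT 0): INT 0 arrives: push (MAIN, PC=2), enter IRQ0 at PC=0 (depth now 1)
Event 4 (INT 1): INT 1 arrives: push (IRQ0, PC=0), enter IRQ1 at PC=0 (depth now 2)
Event 5 (EXEC): [IRQ1] PC=0: INC 3 -> ACC=-2
Event 6 (EXEC): [IRQ1] PC=1: IRET -> resume IRQ0 at PC=0 (depth now 1)
Event 7 (EXEC): [IRQ0] PC=0: DEC 2 -> ACC=-4
Event 8 (EXEC): [IRQ0] PC=1: INC 2 -> ACC=-2
Event 9 (EXEC): [IRQ0] PC=2: DEC 2 -> ACC=-4
Event 10 (EXEC): [IRQ0] PC=3: IRET -> resume MAIN at PC=2 (depth now 0)
Event 11 (EXEC): [MAIN] PC=2: INC 3 -> ACC=-1
Event 12 (EXEC): [MAIN] PC=3: DEC 3 -> ACC=-4
Event 13 (EXEC): [MAIN] PC=4: NOP
Event 14 (EXEC): [MAIN] PC=5: HALT

Answer: -4 MAIN 0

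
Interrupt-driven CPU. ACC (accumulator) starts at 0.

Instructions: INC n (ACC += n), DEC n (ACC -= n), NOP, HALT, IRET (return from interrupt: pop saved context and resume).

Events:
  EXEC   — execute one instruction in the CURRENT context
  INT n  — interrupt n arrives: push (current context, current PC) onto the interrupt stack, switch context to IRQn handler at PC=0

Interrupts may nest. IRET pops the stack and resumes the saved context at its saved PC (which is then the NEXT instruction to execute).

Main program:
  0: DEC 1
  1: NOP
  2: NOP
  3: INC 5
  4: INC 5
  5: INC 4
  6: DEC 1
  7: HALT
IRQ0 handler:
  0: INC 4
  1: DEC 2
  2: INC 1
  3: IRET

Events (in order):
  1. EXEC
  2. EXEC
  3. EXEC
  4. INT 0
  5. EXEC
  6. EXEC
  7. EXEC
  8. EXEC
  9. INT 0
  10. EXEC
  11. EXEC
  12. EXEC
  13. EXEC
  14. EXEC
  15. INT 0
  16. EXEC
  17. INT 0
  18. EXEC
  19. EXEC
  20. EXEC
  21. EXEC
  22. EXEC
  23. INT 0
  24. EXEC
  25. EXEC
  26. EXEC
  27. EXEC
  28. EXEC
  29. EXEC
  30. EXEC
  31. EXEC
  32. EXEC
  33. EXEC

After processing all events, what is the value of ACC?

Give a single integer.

Answer: 27

Derivation:
Event 1 (EXEC): [MAIN] PC=0: DEC 1 -> ACC=-1
Event 2 (EXEC): [MAIN] PC=1: NOP
Event 3 (EXEC): [MAIN] PC=2: NOP
Event 4 (INT 0): INT 0 arrives: push (MAIN, PC=3), enter IRQ0 at PC=0 (depth now 1)
Event 5 (EXEC): [IRQ0] PC=0: INC 4 -> ACC=3
Event 6 (EXEC): [IRQ0] PC=1: DEC 2 -> ACC=1
Event 7 (EXEC): [IRQ0] PC=2: INC 1 -> ACC=2
Event 8 (EXEC): [IRQ0] PC=3: IRET -> resume MAIN at PC=3 (depth now 0)
Event 9 (INT 0): INT 0 arrives: push (MAIN, PC=3), enter IRQ0 at PC=0 (depth now 1)
Event 10 (EXEC): [IRQ0] PC=0: INC 4 -> ACC=6
Event 11 (EXEC): [IRQ0] PC=1: DEC 2 -> ACC=4
Event 12 (EXEC): [IRQ0] PC=2: INC 1 -> ACC=5
Event 13 (EXEC): [IRQ0] PC=3: IRET -> resume MAIN at PC=3 (depth now 0)
Event 14 (EXEC): [MAIN] PC=3: INC 5 -> ACC=10
Event 15 (INT 0): INT 0 arrives: push (MAIN, PC=4), enter IRQ0 at PC=0 (depth now 1)
Event 16 (EXEC): [IRQ0] PC=0: INC 4 -> ACC=14
Event 17 (INT 0): INT 0 arrives: push (IRQ0, PC=1), enter IRQ0 at PC=0 (depth now 2)
Event 18 (EXEC): [IRQ0] PC=0: INC 4 -> ACC=18
Event 19 (EXEC): [IRQ0] PC=1: DEC 2 -> ACC=16
Event 20 (EXEC): [IRQ0] PC=2: INC 1 -> ACC=17
Event 21 (EXEC): [IRQ0] PC=3: IRET -> resume IRQ0 at PC=1 (depth now 1)
Event 22 (EXEC): [IRQ0] PC=1: DEC 2 -> ACC=15
Event 23 (INT 0): INT 0 arrives: push (IRQ0, PC=2), enter IRQ0 at PC=0 (depth now 2)
Event 24 (EXEC): [IRQ0] PC=0: INC 4 -> ACC=19
Event 25 (EXEC): [IRQ0] PC=1: DEC 2 -> ACC=17
Event 26 (EXEC): [IRQ0] PC=2: INC 1 -> ACC=18
Event 27 (EXEC): [IRQ0] PC=3: IRET -> resume IRQ0 at PC=2 (depth now 1)
Event 28 (EXEC): [IRQ0] PC=2: INC 1 -> ACC=19
Event 29 (EXEC): [IRQ0] PC=3: IRET -> resume MAIN at PC=4 (depth now 0)
Event 30 (EXEC): [MAIN] PC=4: INC 5 -> ACC=24
Event 31 (EXEC): [MAIN] PC=5: INC 4 -> ACC=28
Event 32 (EXEC): [MAIN] PC=6: DEC 1 -> ACC=27
Event 33 (EXEC): [MAIN] PC=7: HALT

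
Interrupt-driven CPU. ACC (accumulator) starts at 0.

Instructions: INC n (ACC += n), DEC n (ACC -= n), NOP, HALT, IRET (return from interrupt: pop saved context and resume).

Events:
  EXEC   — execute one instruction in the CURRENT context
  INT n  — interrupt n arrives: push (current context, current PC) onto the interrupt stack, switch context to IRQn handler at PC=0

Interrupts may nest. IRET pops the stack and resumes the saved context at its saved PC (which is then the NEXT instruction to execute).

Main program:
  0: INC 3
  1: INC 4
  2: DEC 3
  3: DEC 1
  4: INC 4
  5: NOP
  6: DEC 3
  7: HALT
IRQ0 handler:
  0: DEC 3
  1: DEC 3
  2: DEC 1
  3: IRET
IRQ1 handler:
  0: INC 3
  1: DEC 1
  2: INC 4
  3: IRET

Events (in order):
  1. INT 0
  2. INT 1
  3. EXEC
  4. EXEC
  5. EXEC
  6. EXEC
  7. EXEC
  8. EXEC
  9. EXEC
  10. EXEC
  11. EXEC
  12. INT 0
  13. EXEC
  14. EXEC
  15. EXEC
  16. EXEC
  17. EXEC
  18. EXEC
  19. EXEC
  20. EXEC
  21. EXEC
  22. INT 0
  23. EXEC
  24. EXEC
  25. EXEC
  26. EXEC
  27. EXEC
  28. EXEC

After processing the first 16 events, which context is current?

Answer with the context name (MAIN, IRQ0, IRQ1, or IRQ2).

Answer: MAIN

Derivation:
Event 1 (INT 0): INT 0 arrives: push (MAIN, PC=0), enter IRQ0 at PC=0 (depth now 1)
Event 2 (INT 1): INT 1 arrives: push (IRQ0, PC=0), enter IRQ1 at PC=0 (depth now 2)
Event 3 (EXEC): [IRQ1] PC=0: INC 3 -> ACC=3
Event 4 (EXEC): [IRQ1] PC=1: DEC 1 -> ACC=2
Event 5 (EXEC): [IRQ1] PC=2: INC 4 -> ACC=6
Event 6 (EXEC): [IRQ1] PC=3: IRET -> resume IRQ0 at PC=0 (depth now 1)
Event 7 (EXEC): [IRQ0] PC=0: DEC 3 -> ACC=3
Event 8 (EXEC): [IRQ0] PC=1: DEC 3 -> ACC=0
Event 9 (EXEC): [IRQ0] PC=2: DEC 1 -> ACC=-1
Event 10 (EXEC): [IRQ0] PC=3: IRET -> resume MAIN at PC=0 (depth now 0)
Event 11 (EXEC): [MAIN] PC=0: INC 3 -> ACC=2
Event 12 (INT 0): INT 0 arrives: push (MAIN, PC=1), enter IRQ0 at PC=0 (depth now 1)
Event 13 (EXEC): [IRQ0] PC=0: DEC 3 -> ACC=-1
Event 14 (EXEC): [IRQ0] PC=1: DEC 3 -> ACC=-4
Event 15 (EXEC): [IRQ0] PC=2: DEC 1 -> ACC=-5
Event 16 (EXEC): [IRQ0] PC=3: IRET -> resume MAIN at PC=1 (depth now 0)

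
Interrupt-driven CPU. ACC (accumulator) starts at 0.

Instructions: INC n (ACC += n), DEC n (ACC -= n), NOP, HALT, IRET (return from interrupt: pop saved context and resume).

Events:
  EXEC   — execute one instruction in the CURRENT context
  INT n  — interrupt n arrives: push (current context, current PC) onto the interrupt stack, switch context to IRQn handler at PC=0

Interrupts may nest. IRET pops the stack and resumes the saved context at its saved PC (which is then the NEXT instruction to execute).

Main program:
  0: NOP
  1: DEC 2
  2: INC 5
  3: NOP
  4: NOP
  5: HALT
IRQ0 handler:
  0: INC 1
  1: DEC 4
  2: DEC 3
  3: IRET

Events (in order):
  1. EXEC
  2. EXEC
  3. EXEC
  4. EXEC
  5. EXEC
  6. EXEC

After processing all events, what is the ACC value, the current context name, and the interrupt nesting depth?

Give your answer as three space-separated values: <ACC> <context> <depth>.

Answer: 3 MAIN 0

Derivation:
Event 1 (EXEC): [MAIN] PC=0: NOP
Event 2 (EXEC): [MAIN] PC=1: DEC 2 -> ACC=-2
Event 3 (EXEC): [MAIN] PC=2: INC 5 -> ACC=3
Event 4 (EXEC): [MAIN] PC=3: NOP
Event 5 (EXEC): [MAIN] PC=4: NOP
Event 6 (EXEC): [MAIN] PC=5: HALT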